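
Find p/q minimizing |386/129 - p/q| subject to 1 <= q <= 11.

3/1

Expand x = 386/129 as a continued fraction with the Euclidean algorithm:
  386 = 2*129 + 128, so a_0 = 2.
  129 = 1*128 + 1, so a_1 = 1.
  128 = 128*1 + 0, so a_2 = 128.
so x = [2; 1, 128].
Convergents (p_i = a_i*p_{i-1} + p_{i-2}, q_i = a_i*q_{i-1} + q_{i-2} with p_{-2}=0, p_{-1}=1, q_{-2}=1, q_{-1}=0), until the denominator exceeds 11:
  i=0: a_0=2, p_0 = 2*1 + 0 = 2, q_0 = 2*0 + 1 = 1.
  i=1: a_1=1, p_1 = 1*2 + 1 = 3, q_1 = 1*1 + 0 = 1.
  i=2: a_2=128, p_2 = 128*3 + 2 = 386, q_2 = 128*1 + 1 = 129.
q_2 = 129 > 11, so the last convergent with denominator <= 11 is p_1/q_1 = 3/1.
The closest fraction with denominator <= 11 is either p_1/q_1 or the intermediate fraction (k*p_1 + p_0)/(k*q_1 + q_0) with the largest k >= 1 whose denominator stays <= 11; these approach x as k grows, and every other convergent or intermediate fraction in range is farther away.
Largest k: floor((11 - q_0)/q_1) = floor((11 - 1)/1) = 10.
That gives (10*3 + 2)/(10*1 + 1) = 32/11.
Compare the errors: |x - 3/1| = |386*1 - 3*129|/(129*1) = 1/129, and |x - 32/11| = |386*11 - 32*129|/(129*11) = 118/1419.
Cross-multiplying, 1*1419 = 1419 < 15222 = 118*129, so 1/129 is smaller: the convergent 3/1 is closer to x than 32/11.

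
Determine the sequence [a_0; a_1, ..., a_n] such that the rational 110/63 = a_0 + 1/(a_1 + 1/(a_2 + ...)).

Run the Euclidean algorithm on 110 and 63; the successive quotients are the partial quotients a_0, a_1, ... (each step inverts the fractional part left over by the previous one):
  110 = 1*63 + 47, so a_0 = 1.
  63 = 1*47 + 16, so a_1 = 1.
  47 = 2*16 + 15, so a_2 = 2.
  16 = 1*15 + 1, so a_3 = 1.
  15 = 15*1 + 0, so a_4 = 15.
The remainder reaches 0 after 5 divisions, so the expansion has 5 partial quotients, read off in order.

[1; 1, 2, 1, 15]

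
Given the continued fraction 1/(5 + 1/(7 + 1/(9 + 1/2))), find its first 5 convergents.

Using the convergent recurrence p_i = a_i*p_{i-1} + p_{i-2}, q_i = a_i*q_{i-1} + q_{i-2} with p_{-2}=0, p_{-1}=1, q_{-2}=1, q_{-1}=0:
  i=0: a_0=0, p_0 = 0*1 + 0 = 0, q_0 = 0*0 + 1 = 1.
  i=1: a_1=5, p_1 = 5*0 + 1 = 1, q_1 = 5*1 + 0 = 5.
  i=2: a_2=7, p_2 = 7*1 + 0 = 7, q_2 = 7*5 + 1 = 36.
  i=3: a_3=9, p_3 = 9*7 + 1 = 64, q_3 = 9*36 + 5 = 329.
  i=4: a_4=2, p_4 = 2*64 + 7 = 135, q_4 = 2*329 + 36 = 694.

0/1, 1/5, 7/36, 64/329, 135/694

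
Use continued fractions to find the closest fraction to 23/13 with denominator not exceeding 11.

Expand x = 23/13 as a continued fraction with the Euclidean algorithm:
  23 = 1*13 + 10, so a_0 = 1.
  13 = 1*10 + 3, so a_1 = 1.
  10 = 3*3 + 1, so a_2 = 3.
  3 = 3*1 + 0, so a_3 = 3.
so x = [1; 1, 3, 3].
Convergents (p_i = a_i*p_{i-1} + p_{i-2}, q_i = a_i*q_{i-1} + q_{i-2} with p_{-2}=0, p_{-1}=1, q_{-2}=1, q_{-1}=0), until the denominator exceeds 11:
  i=0: a_0=1, p_0 = 1*1 + 0 = 1, q_0 = 1*0 + 1 = 1.
  i=1: a_1=1, p_1 = 1*1 + 1 = 2, q_1 = 1*1 + 0 = 1.
  i=2: a_2=3, p_2 = 3*2 + 1 = 7, q_2 = 3*1 + 1 = 4.
  i=3: a_3=3, p_3 = 3*7 + 2 = 23, q_3 = 3*4 + 1 = 13.
q_3 = 13 > 11, so the last convergent with denominator <= 11 is p_2/q_2 = 7/4.
The closest fraction with denominator <= 11 is either p_2/q_2 or the intermediate fraction (k*p_2 + p_1)/(k*q_2 + q_1) with the largest k >= 1 whose denominator stays <= 11; these approach x as k grows, and every other convergent or intermediate fraction in range is farther away.
Largest k: floor((11 - q_1)/q_2) = floor((11 - 1)/4) = 2.
That gives (2*7 + 2)/(2*4 + 1) = 16/9.
Compare the errors: |x - 7/4| = |23*4 - 7*13|/(13*4) = 1/52, and |x - 16/9| = |23*9 - 16*13|/(13*9) = 1/117.
Cross-multiplying, 1*52 = 52 < 117 = 1*117, so 1/117 is smaller: the intermediate fraction 16/9 is closer to x than 7/4.

16/9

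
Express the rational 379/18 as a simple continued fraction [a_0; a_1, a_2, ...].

[21; 18]

Run the Euclidean algorithm on 379 and 18; the successive quotients are the partial quotients a_0, a_1, ... (each step inverts the fractional part left over by the previous one):
  379 = 21*18 + 1, so a_0 = 21.
  18 = 18*1 + 0, so a_1 = 18.
The remainder reaches 0 after 2 divisions, so the expansion has 2 partial quotients, read off in order.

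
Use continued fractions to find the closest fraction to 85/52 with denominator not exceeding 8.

Expand x = 85/52 as a continued fraction with the Euclidean algorithm:
  85 = 1*52 + 33, so a_0 = 1.
  52 = 1*33 + 19, so a_1 = 1.
  33 = 1*19 + 14, so a_2 = 1.
  19 = 1*14 + 5, so a_3 = 1.
  14 = 2*5 + 4, so a_4 = 2.
  5 = 1*4 + 1, so a_5 = 1.
  4 = 4*1 + 0, so a_6 = 4.
so x = [1; 1, 1, 1, 2, 1, 4].
Convergents (p_i = a_i*p_{i-1} + p_{i-2}, q_i = a_i*q_{i-1} + q_{i-2} with p_{-2}=0, p_{-1}=1, q_{-2}=1, q_{-1}=0), until the denominator exceeds 8:
  i=0: a_0=1, p_0 = 1*1 + 0 = 1, q_0 = 1*0 + 1 = 1.
  i=1: a_1=1, p_1 = 1*1 + 1 = 2, q_1 = 1*1 + 0 = 1.
  i=2: a_2=1, p_2 = 1*2 + 1 = 3, q_2 = 1*1 + 1 = 2.
  i=3: a_3=1, p_3 = 1*3 + 2 = 5, q_3 = 1*2 + 1 = 3.
  i=4: a_4=2, p_4 = 2*5 + 3 = 13, q_4 = 2*3 + 2 = 8.
  i=5: a_5=1, p_5 = 1*13 + 5 = 18, q_5 = 1*8 + 3 = 11.
q_5 = 11 > 8, so the last convergent with denominator <= 8 is p_4/q_4 = 13/8.
The closest fraction with denominator <= 8 is either p_4/q_4 or the intermediate fraction (k*p_4 + p_3)/(k*q_4 + q_3) with the largest k >= 1 whose denominator stays <= 8; these approach x as k grows, and every other convergent or intermediate fraction in range is farther away.
Largest k: floor((8 - q_3)/q_4) = floor((8 - 3)/8) = 0.
Since k = 0, no intermediate fraction beyond p_4/q_4 has denominator <= 8, so the convergent 13/8 is the closest (its error is |85*8 - 13*52|/(52*8) = 4/416).

13/8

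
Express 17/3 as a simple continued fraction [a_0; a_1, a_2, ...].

Run the Euclidean algorithm on 17 and 3; the successive quotients are the partial quotients a_0, a_1, ... (each step inverts the fractional part left over by the previous one):
  17 = 5*3 + 2, so a_0 = 5.
  3 = 1*2 + 1, so a_1 = 1.
  2 = 2*1 + 0, so a_2 = 2.
The remainder reaches 0 after 3 divisions, so the expansion has 3 partial quotients, read off in order.

[5; 1, 2]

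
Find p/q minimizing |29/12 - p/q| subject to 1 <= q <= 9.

17/7

Expand x = 29/12 as a continued fraction with the Euclidean algorithm:
  29 = 2*12 + 5, so a_0 = 2.
  12 = 2*5 + 2, so a_1 = 2.
  5 = 2*2 + 1, so a_2 = 2.
  2 = 2*1 + 0, so a_3 = 2.
so x = [2; 2, 2, 2].
Convergents (p_i = a_i*p_{i-1} + p_{i-2}, q_i = a_i*q_{i-1} + q_{i-2} with p_{-2}=0, p_{-1}=1, q_{-2}=1, q_{-1}=0), until the denominator exceeds 9:
  i=0: a_0=2, p_0 = 2*1 + 0 = 2, q_0 = 2*0 + 1 = 1.
  i=1: a_1=2, p_1 = 2*2 + 1 = 5, q_1 = 2*1 + 0 = 2.
  i=2: a_2=2, p_2 = 2*5 + 2 = 12, q_2 = 2*2 + 1 = 5.
  i=3: a_3=2, p_3 = 2*12 + 5 = 29, q_3 = 2*5 + 2 = 12.
q_3 = 12 > 9, so the last convergent with denominator <= 9 is p_2/q_2 = 12/5.
The closest fraction with denominator <= 9 is either p_2/q_2 or the intermediate fraction (k*p_2 + p_1)/(k*q_2 + q_1) with the largest k >= 1 whose denominator stays <= 9; these approach x as k grows, and every other convergent or intermediate fraction in range is farther away.
Largest k: floor((9 - q_1)/q_2) = floor((9 - 2)/5) = 1.
That gives (1*12 + 5)/(1*5 + 2) = 17/7.
Compare the errors: |x - 12/5| = |29*5 - 12*12|/(12*5) = 1/60, and |x - 17/7| = |29*7 - 17*12|/(12*7) = 1/84.
Cross-multiplying, 1*60 = 60 < 84 = 1*84, so 1/84 is smaller: the intermediate fraction 17/7 is closer to x than 12/5.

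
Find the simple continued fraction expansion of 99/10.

Run the Euclidean algorithm on 99 and 10; the successive quotients are the partial quotients a_0, a_1, ... (each step inverts the fractional part left over by the previous one):
  99 = 9*10 + 9, so a_0 = 9.
  10 = 1*9 + 1, so a_1 = 1.
  9 = 9*1 + 0, so a_2 = 9.
The remainder reaches 0 after 3 divisions, so the expansion has 3 partial quotients, read off in order.

[9; 1, 9]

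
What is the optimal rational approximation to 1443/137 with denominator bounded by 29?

158/15

Expand x = 1443/137 as a continued fraction with the Euclidean algorithm:
  1443 = 10*137 + 73, so a_0 = 10.
  137 = 1*73 + 64, so a_1 = 1.
  73 = 1*64 + 9, so a_2 = 1.
  64 = 7*9 + 1, so a_3 = 7.
  9 = 9*1 + 0, so a_4 = 9.
so x = [10; 1, 1, 7, 9].
Convergents (p_i = a_i*p_{i-1} + p_{i-2}, q_i = a_i*q_{i-1} + q_{i-2} with p_{-2}=0, p_{-1}=1, q_{-2}=1, q_{-1}=0), until the denominator exceeds 29:
  i=0: a_0=10, p_0 = 10*1 + 0 = 10, q_0 = 10*0 + 1 = 1.
  i=1: a_1=1, p_1 = 1*10 + 1 = 11, q_1 = 1*1 + 0 = 1.
  i=2: a_2=1, p_2 = 1*11 + 10 = 21, q_2 = 1*1 + 1 = 2.
  i=3: a_3=7, p_3 = 7*21 + 11 = 158, q_3 = 7*2 + 1 = 15.
  i=4: a_4=9, p_4 = 9*158 + 21 = 1443, q_4 = 9*15 + 2 = 137.
q_4 = 137 > 29, so the last convergent with denominator <= 29 is p_3/q_3 = 158/15.
The closest fraction with denominator <= 29 is either p_3/q_3 or the intermediate fraction (k*p_3 + p_2)/(k*q_3 + q_2) with the largest k >= 1 whose denominator stays <= 29; these approach x as k grows, and every other convergent or intermediate fraction in range is farther away.
Largest k: floor((29 - q_2)/q_3) = floor((29 - 2)/15) = 1.
That gives (1*158 + 21)/(1*15 + 2) = 179/17.
Compare the errors: |x - 158/15| = |1443*15 - 158*137|/(137*15) = 1/2055, and |x - 179/17| = |1443*17 - 179*137|/(137*17) = 8/2329.
Cross-multiplying, 1*2329 = 2329 < 16440 = 8*2055, so 1/2055 is smaller: the convergent 158/15 is closer to x than 179/17.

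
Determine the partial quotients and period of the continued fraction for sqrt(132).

[11; (2, 22)]

Write x_i = (sqrt(132) + m_i)/d_i with (m_0, d_0) = (0, 1). a_0 = floor(sqrt(132)) = 11, since 11^2 = 121 <= 132 < 144 = 12^2.
Iterate m_{i+1} = d_i*a_i - m_i, d_{i+1} = (132 - m_{i+1}^2)/d_i, a_{i+1} = floor((a_0 + m_{i+1})/d_{i+1}):
  m_1 = 1*11 - 0 = 11, d_1 = (132 - 11^2)/1 = 11/1 = 11, a_1 = floor((11 + 11)/11) = 2.
  m_2 = 11*2 - 11 = 11, d_2 = (132 - 11^2)/11 = 11/11 = 1, a_2 = floor((11 + 11)/1) = 22.
  m_3 = 1*22 - 11 = 11, d_3 = (132 - 11^2)/1 = 11/1 = 11: (m_3, d_3) = (m_1, d_1) = (11, 11), so from here the quotients repeat a_1, a_2; the period length is 2.
Hence the expansion of sqrt(132) is a_0 = 11 followed by the repeating block 2, 22 (period 2).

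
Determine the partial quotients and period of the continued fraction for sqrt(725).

Write x_i = (sqrt(725) + m_i)/d_i with (m_0, d_0) = (0, 1). a_0 = floor(sqrt(725)) = 26, since 26^2 = 676 <= 725 < 729 = 27^2.
Iterate m_{i+1} = d_i*a_i - m_i, d_{i+1} = (725 - m_{i+1}^2)/d_i, a_{i+1} = floor((a_0 + m_{i+1})/d_{i+1}):
  m_1 = 1*26 - 0 = 26, d_1 = (725 - 26^2)/1 = 49/1 = 49, a_1 = floor((26 + 26)/49) = 1.
  m_2 = 49*1 - 26 = 23, d_2 = (725 - 23^2)/49 = 196/49 = 4, a_2 = floor((26 + 23)/4) = 12.
  m_3 = 4*12 - 23 = 25, d_3 = (725 - 25^2)/4 = 100/4 = 25, a_3 = floor((26 + 25)/25) = 2.
  m_4 = 25*2 - 25 = 25, d_4 = (725 - 25^2)/25 = 100/25 = 4, a_4 = floor((26 + 25)/4) = 12.
  m_5 = 4*12 - 25 = 23, d_5 = (725 - 23^2)/4 = 196/4 = 49, a_5 = floor((26 + 23)/49) = 1.
  m_6 = 49*1 - 23 = 26, d_6 = (725 - 26^2)/49 = 49/49 = 1, a_6 = floor((26 + 26)/1) = 52.
  m_7 = 1*52 - 26 = 26, d_7 = (725 - 26^2)/1 = 49/1 = 49: (m_7, d_7) = (m_1, d_1) = (26, 49), so from here the quotients repeat a_1, ..., a_6; the period length is 6.
Hence the expansion of sqrt(725) is a_0 = 26 followed by the repeating block 1, 12, 2, 12, 1, 52 (period 6).

[26; (1, 12, 2, 12, 1, 52)]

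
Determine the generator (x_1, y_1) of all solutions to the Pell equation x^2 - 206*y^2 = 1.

(x, y) = (59535, 4148)

First expand sqrt(206) as a continued fraction. With x_i = (sqrt(206) + m_i)/d_i and (m_0, d_0) = (0, 1): a_0 = floor(sqrt(206)) = 14, since 14^2 = 196 <= 206 < 225 = 15^2.
Iterate m_{i+1} = d_i*a_i - m_i, d_{i+1} = (206 - m_{i+1}^2)/d_i, a_{i+1} = floor((a_0 + m_{i+1})/d_{i+1}):
  m_1 = 1*14 - 0 = 14, d_1 = (206 - 14^2)/1 = 10/1 = 10, a_1 = floor((14 + 14)/10) = 2.
  m_2 = 10*2 - 14 = 6, d_2 = (206 - 6^2)/10 = 170/10 = 17, a_2 = floor((14 + 6)/17) = 1.
  m_3 = 17*1 - 6 = 11, d_3 = (206 - 11^2)/17 = 85/17 = 5, a_3 = floor((14 + 11)/5) = 5.
  m_4 = 5*5 - 11 = 14, d_4 = (206 - 14^2)/5 = 10/5 = 2, a_4 = floor((14 + 14)/2) = 14.
  m_5 = 2*14 - 14 = 14, d_5 = (206 - 14^2)/2 = 10/2 = 5, a_5 = floor((14 + 14)/5) = 5.
  m_6 = 5*5 - 14 = 11, d_6 = (206 - 11^2)/5 = 85/5 = 17, a_6 = floor((14 + 11)/17) = 1.
  m_7 = 17*1 - 11 = 6, d_7 = (206 - 6^2)/17 = 170/17 = 10, a_7 = floor((14 + 6)/10) = 2.
  m_8 = 10*2 - 6 = 14, d_8 = (206 - 14^2)/10 = 10/10 = 1, a_8 = floor((14 + 14)/1) = 28.
  m_9 = 1*28 - 14 = 14, d_9 = (206 - 14^2)/1 = 10/1 = 10: (m_9, d_9) = (m_1, d_1) = (14, 10), so from here the quotients repeat a_1, ..., a_8; the period length is 8.
So sqrt(206) = [14; (2, 1, 5, 14, 5, 1, 2, 28)] with period length k = 8.
k is even, so the fundamental solution of x^2 - 206y^2 = 1 is (p_{k-1}, q_{k-1}) = (p_7, q_7); compute convergents through index 7.
Convergents (p_i = a_i*p_{i-1} + p_{i-2}, q_i = a_i*q_{i-1} + q_{i-2} with p_{-2}=0, p_{-1}=1, q_{-2}=1, q_{-1}=0):
  i=0: a_0=14, p_0 = 14*1 + 0 = 14, q_0 = 14*0 + 1 = 1.
  i=1: a_1=2, p_1 = 2*14 + 1 = 29, q_1 = 2*1 + 0 = 2.
  i=2: a_2=1, p_2 = 1*29 + 14 = 43, q_2 = 1*2 + 1 = 3.
  i=3: a_3=5, p_3 = 5*43 + 29 = 244, q_3 = 5*3 + 2 = 17.
  i=4: a_4=14, p_4 = 14*244 + 43 = 3459, q_4 = 14*17 + 3 = 241.
  i=5: a_5=5, p_5 = 5*3459 + 244 = 17539, q_5 = 5*241 + 17 = 1222.
  i=6: a_6=1, p_6 = 1*17539 + 3459 = 20998, q_6 = 1*1222 + 241 = 1463.
  i=7: a_7=2, p_7 = 2*20998 + 17539 = 59535, q_7 = 2*1463 + 1222 = 4148.
Check: 59535^2 - 206*4148^2 = 3544416225 - 3544416224 = 1, so (x, y) = (59535, 4148) solves the equation, and by the theorem it is the least positive solution.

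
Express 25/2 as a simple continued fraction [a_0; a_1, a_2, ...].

[12; 2]

Run the Euclidean algorithm on 25 and 2; the successive quotients are the partial quotients a_0, a_1, ... (each step inverts the fractional part left over by the previous one):
  25 = 12*2 + 1, so a_0 = 12.
  2 = 2*1 + 0, so a_1 = 2.
The remainder reaches 0 after 2 divisions, so the expansion has 2 partial quotients, read off in order.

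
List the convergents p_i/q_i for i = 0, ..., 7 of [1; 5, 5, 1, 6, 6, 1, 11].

Using the convergent recurrence p_i = a_i*p_{i-1} + p_{i-2}, q_i = a_i*q_{i-1} + q_{i-2} with p_{-2}=0, p_{-1}=1, q_{-2}=1, q_{-1}=0:
  i=0: a_0=1, p_0 = 1*1 + 0 = 1, q_0 = 1*0 + 1 = 1.
  i=1: a_1=5, p_1 = 5*1 + 1 = 6, q_1 = 5*1 + 0 = 5.
  i=2: a_2=5, p_2 = 5*6 + 1 = 31, q_2 = 5*5 + 1 = 26.
  i=3: a_3=1, p_3 = 1*31 + 6 = 37, q_3 = 1*26 + 5 = 31.
  i=4: a_4=6, p_4 = 6*37 + 31 = 253, q_4 = 6*31 + 26 = 212.
  i=5: a_5=6, p_5 = 6*253 + 37 = 1555, q_5 = 6*212 + 31 = 1303.
  i=6: a_6=1, p_6 = 1*1555 + 253 = 1808, q_6 = 1*1303 + 212 = 1515.
  i=7: a_7=11, p_7 = 11*1808 + 1555 = 21443, q_7 = 11*1515 + 1303 = 17968.

1/1, 6/5, 31/26, 37/31, 253/212, 1555/1303, 1808/1515, 21443/17968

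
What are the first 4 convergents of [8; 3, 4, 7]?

8/1, 25/3, 108/13, 781/94

Using the convergent recurrence p_i = a_i*p_{i-1} + p_{i-2}, q_i = a_i*q_{i-1} + q_{i-2} with p_{-2}=0, p_{-1}=1, q_{-2}=1, q_{-1}=0:
  i=0: a_0=8, p_0 = 8*1 + 0 = 8, q_0 = 8*0 + 1 = 1.
  i=1: a_1=3, p_1 = 3*8 + 1 = 25, q_1 = 3*1 + 0 = 3.
  i=2: a_2=4, p_2 = 4*25 + 8 = 108, q_2 = 4*3 + 1 = 13.
  i=3: a_3=7, p_3 = 7*108 + 25 = 781, q_3 = 7*13 + 3 = 94.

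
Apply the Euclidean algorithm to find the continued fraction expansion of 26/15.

Run the Euclidean algorithm on 26 and 15; the successive quotients are the partial quotients a_0, a_1, ... (each step inverts the fractional part left over by the previous one):
  26 = 1*15 + 11, so a_0 = 1.
  15 = 1*11 + 4, so a_1 = 1.
  11 = 2*4 + 3, so a_2 = 2.
  4 = 1*3 + 1, so a_3 = 1.
  3 = 3*1 + 0, so a_4 = 3.
The remainder reaches 0 after 5 divisions, so the expansion has 5 partial quotients, read off in order.

[1; 1, 2, 1, 3]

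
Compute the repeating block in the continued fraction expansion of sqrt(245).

Write x_i = (sqrt(245) + m_i)/d_i with (m_0, d_0) = (0, 1). a_0 = floor(sqrt(245)) = 15, since 15^2 = 225 <= 245 < 256 = 16^2.
Iterate m_{i+1} = d_i*a_i - m_i, d_{i+1} = (245 - m_{i+1}^2)/d_i, a_{i+1} = floor((a_0 + m_{i+1})/d_{i+1}):
  m_1 = 1*15 - 0 = 15, d_1 = (245 - 15^2)/1 = 20/1 = 20, a_1 = floor((15 + 15)/20) = 1.
  m_2 = 20*1 - 15 = 5, d_2 = (245 - 5^2)/20 = 220/20 = 11, a_2 = floor((15 + 5)/11) = 1.
  m_3 = 11*1 - 5 = 6, d_3 = (245 - 6^2)/11 = 209/11 = 19, a_3 = floor((15 + 6)/19) = 1.
  m_4 = 19*1 - 6 = 13, d_4 = (245 - 13^2)/19 = 76/19 = 4, a_4 = floor((15 + 13)/4) = 7.
  m_5 = 4*7 - 13 = 15, d_5 = (245 - 15^2)/4 = 20/4 = 5, a_5 = floor((15 + 15)/5) = 6.
  m_6 = 5*6 - 15 = 15, d_6 = (245 - 15^2)/5 = 20/5 = 4, a_6 = floor((15 + 15)/4) = 7.
  m_7 = 4*7 - 15 = 13, d_7 = (245 - 13^2)/4 = 76/4 = 19, a_7 = floor((15 + 13)/19) = 1.
  m_8 = 19*1 - 13 = 6, d_8 = (245 - 6^2)/19 = 209/19 = 11, a_8 = floor((15 + 6)/11) = 1.
  m_9 = 11*1 - 6 = 5, d_9 = (245 - 5^2)/11 = 220/11 = 20, a_9 = floor((15 + 5)/20) = 1.
  m_10 = 20*1 - 5 = 15, d_10 = (245 - 15^2)/20 = 20/20 = 1, a_10 = floor((15 + 15)/1) = 30.
  m_11 = 1*30 - 15 = 15, d_11 = (245 - 15^2)/1 = 20/1 = 20: (m_11, d_11) = (m_1, d_1) = (15, 20), so from here the quotients repeat a_1, ..., a_10; the period length is 10.
Hence the expansion of sqrt(245) is a_0 = 15 followed by the repeating block 1, 1, 1, 7, 6, 7, 1, 1, 1, 30 (period 10).

[15; (1, 1, 1, 7, 6, 7, 1, 1, 1, 30)]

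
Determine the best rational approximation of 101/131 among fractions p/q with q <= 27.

Expand x = 101/131 as a continued fraction with the Euclidean algorithm:
  101 = 0*131 + 101, so a_0 = 0.
  131 = 1*101 + 30, so a_1 = 1.
  101 = 3*30 + 11, so a_2 = 3.
  30 = 2*11 + 8, so a_3 = 2.
  11 = 1*8 + 3, so a_4 = 1.
  8 = 2*3 + 2, so a_5 = 2.
  3 = 1*2 + 1, so a_6 = 1.
  2 = 2*1 + 0, so a_7 = 2.
so x = [0; 1, 3, 2, 1, 2, 1, 2].
Convergents (p_i = a_i*p_{i-1} + p_{i-2}, q_i = a_i*q_{i-1} + q_{i-2} with p_{-2}=0, p_{-1}=1, q_{-2}=1, q_{-1}=0), until the denominator exceeds 27:
  i=0: a_0=0, p_0 = 0*1 + 0 = 0, q_0 = 0*0 + 1 = 1.
  i=1: a_1=1, p_1 = 1*0 + 1 = 1, q_1 = 1*1 + 0 = 1.
  i=2: a_2=3, p_2 = 3*1 + 0 = 3, q_2 = 3*1 + 1 = 4.
  i=3: a_3=2, p_3 = 2*3 + 1 = 7, q_3 = 2*4 + 1 = 9.
  i=4: a_4=1, p_4 = 1*7 + 3 = 10, q_4 = 1*9 + 4 = 13.
  i=5: a_5=2, p_5 = 2*10 + 7 = 27, q_5 = 2*13 + 9 = 35.
q_5 = 35 > 27, so the last convergent with denominator <= 27 is p_4/q_4 = 10/13.
The closest fraction with denominator <= 27 is either p_4/q_4 or the intermediate fraction (k*p_4 + p_3)/(k*q_4 + q_3) with the largest k >= 1 whose denominator stays <= 27; these approach x as k grows, and every other convergent or intermediate fraction in range is farther away.
Largest k: floor((27 - q_3)/q_4) = floor((27 - 9)/13) = 1.
That gives (1*10 + 7)/(1*13 + 9) = 17/22.
Compare the errors: |x - 10/13| = |101*13 - 10*131|/(131*13) = 3/1703, and |x - 17/22| = |101*22 - 17*131|/(131*22) = 5/2882.
Cross-multiplying, 5*1703 = 8515 < 8646 = 3*2882, so 5/2882 is smaller: the intermediate fraction 17/22 is closer to x than 10/13.

17/22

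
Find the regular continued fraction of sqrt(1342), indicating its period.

[36; (1, 1, 1, 2, 1, 1, 1, 72)]

Write x_i = (sqrt(1342) + m_i)/d_i with (m_0, d_0) = (0, 1). a_0 = floor(sqrt(1342)) = 36, since 36^2 = 1296 <= 1342 < 1369 = 37^2.
Iterate m_{i+1} = d_i*a_i - m_i, d_{i+1} = (1342 - m_{i+1}^2)/d_i, a_{i+1} = floor((a_0 + m_{i+1})/d_{i+1}):
  m_1 = 1*36 - 0 = 36, d_1 = (1342 - 36^2)/1 = 46/1 = 46, a_1 = floor((36 + 36)/46) = 1.
  m_2 = 46*1 - 36 = 10, d_2 = (1342 - 10^2)/46 = 1242/46 = 27, a_2 = floor((36 + 10)/27) = 1.
  m_3 = 27*1 - 10 = 17, d_3 = (1342 - 17^2)/27 = 1053/27 = 39, a_3 = floor((36 + 17)/39) = 1.
  m_4 = 39*1 - 17 = 22, d_4 = (1342 - 22^2)/39 = 858/39 = 22, a_4 = floor((36 + 22)/22) = 2.
  m_5 = 22*2 - 22 = 22, d_5 = (1342 - 22^2)/22 = 858/22 = 39, a_5 = floor((36 + 22)/39) = 1.
  m_6 = 39*1 - 22 = 17, d_6 = (1342 - 17^2)/39 = 1053/39 = 27, a_6 = floor((36 + 17)/27) = 1.
  m_7 = 27*1 - 17 = 10, d_7 = (1342 - 10^2)/27 = 1242/27 = 46, a_7 = floor((36 + 10)/46) = 1.
  m_8 = 46*1 - 10 = 36, d_8 = (1342 - 36^2)/46 = 46/46 = 1, a_8 = floor((36 + 36)/1) = 72.
  m_9 = 1*72 - 36 = 36, d_9 = (1342 - 36^2)/1 = 46/1 = 46: (m_9, d_9) = (m_1, d_1) = (36, 46), so from here the quotients repeat a_1, ..., a_8; the period length is 8.
Hence the expansion of sqrt(1342) is a_0 = 36 followed by the repeating block 1, 1, 1, 2, 1, 1, 1, 72 (period 8).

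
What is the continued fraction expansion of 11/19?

Run the Euclidean algorithm on 11 and 19; the successive quotients are the partial quotients a_0, a_1, ... (each step inverts the fractional part left over by the previous one):
  11 = 0*19 + 11, so a_0 = 0.
  19 = 1*11 + 8, so a_1 = 1.
  11 = 1*8 + 3, so a_2 = 1.
  8 = 2*3 + 2, so a_3 = 2.
  3 = 1*2 + 1, so a_4 = 1.
  2 = 2*1 + 0, so a_5 = 2.
The remainder reaches 0 after 6 divisions, so the expansion has 6 partial quotients, read off in order.

[0; 1, 1, 2, 1, 2]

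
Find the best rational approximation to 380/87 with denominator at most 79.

Expand x = 380/87 as a continued fraction with the Euclidean algorithm:
  380 = 4*87 + 32, so a_0 = 4.
  87 = 2*32 + 23, so a_1 = 2.
  32 = 1*23 + 9, so a_2 = 1.
  23 = 2*9 + 5, so a_3 = 2.
  9 = 1*5 + 4, so a_4 = 1.
  5 = 1*4 + 1, so a_5 = 1.
  4 = 4*1 + 0, so a_6 = 4.
so x = [4; 2, 1, 2, 1, 1, 4].
Convergents (p_i = a_i*p_{i-1} + p_{i-2}, q_i = a_i*q_{i-1} + q_{i-2} with p_{-2}=0, p_{-1}=1, q_{-2}=1, q_{-1}=0), until the denominator exceeds 79:
  i=0: a_0=4, p_0 = 4*1 + 0 = 4, q_0 = 4*0 + 1 = 1.
  i=1: a_1=2, p_1 = 2*4 + 1 = 9, q_1 = 2*1 + 0 = 2.
  i=2: a_2=1, p_2 = 1*9 + 4 = 13, q_2 = 1*2 + 1 = 3.
  i=3: a_3=2, p_3 = 2*13 + 9 = 35, q_3 = 2*3 + 2 = 8.
  i=4: a_4=1, p_4 = 1*35 + 13 = 48, q_4 = 1*8 + 3 = 11.
  i=5: a_5=1, p_5 = 1*48 + 35 = 83, q_5 = 1*11 + 8 = 19.
  i=6: a_6=4, p_6 = 4*83 + 48 = 380, q_6 = 4*19 + 11 = 87.
q_6 = 87 > 79, so the last convergent with denominator <= 79 is p_5/q_5 = 83/19.
The closest fraction with denominator <= 79 is either p_5/q_5 or the intermediate fraction (k*p_5 + p_4)/(k*q_5 + q_4) with the largest k >= 1 whose denominator stays <= 79; these approach x as k grows, and every other convergent or intermediate fraction in range is farther away.
Largest k: floor((79 - q_4)/q_5) = floor((79 - 11)/19) = 3.
That gives (3*83 + 48)/(3*19 + 11) = 297/68.
Compare the errors: |x - 83/19| = |380*19 - 83*87|/(87*19) = 1/1653, and |x - 297/68| = |380*68 - 297*87|/(87*68) = 1/5916.
Cross-multiplying, 1*1653 = 1653 < 5916 = 1*5916, so 1/5916 is smaller: the intermediate fraction 297/68 is closer to x than 83/19.

297/68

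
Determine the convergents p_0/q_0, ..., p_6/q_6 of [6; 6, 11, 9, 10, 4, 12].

6/1, 37/6, 413/67, 3754/609, 37953/6157, 155566/25237, 1904745/309001

Using the convergent recurrence p_i = a_i*p_{i-1} + p_{i-2}, q_i = a_i*q_{i-1} + q_{i-2} with p_{-2}=0, p_{-1}=1, q_{-2}=1, q_{-1}=0:
  i=0: a_0=6, p_0 = 6*1 + 0 = 6, q_0 = 6*0 + 1 = 1.
  i=1: a_1=6, p_1 = 6*6 + 1 = 37, q_1 = 6*1 + 0 = 6.
  i=2: a_2=11, p_2 = 11*37 + 6 = 413, q_2 = 11*6 + 1 = 67.
  i=3: a_3=9, p_3 = 9*413 + 37 = 3754, q_3 = 9*67 + 6 = 609.
  i=4: a_4=10, p_4 = 10*3754 + 413 = 37953, q_4 = 10*609 + 67 = 6157.
  i=5: a_5=4, p_5 = 4*37953 + 3754 = 155566, q_5 = 4*6157 + 609 = 25237.
  i=6: a_6=12, p_6 = 12*155566 + 37953 = 1904745, q_6 = 12*25237 + 6157 = 309001.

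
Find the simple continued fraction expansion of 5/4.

Run the Euclidean algorithm on 5 and 4; the successive quotients are the partial quotients a_0, a_1, ... (each step inverts the fractional part left over by the previous one):
  5 = 1*4 + 1, so a_0 = 1.
  4 = 4*1 + 0, so a_1 = 4.
The remainder reaches 0 after 2 divisions, so the expansion has 2 partial quotients, read off in order.

[1; 4]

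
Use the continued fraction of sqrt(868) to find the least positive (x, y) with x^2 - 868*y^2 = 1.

(x, y) = (3844063, 130476)

First expand sqrt(868) as a continued fraction. With x_i = (sqrt(868) + m_i)/d_i and (m_0, d_0) = (0, 1): a_0 = floor(sqrt(868)) = 29, since 29^2 = 841 <= 868 < 900 = 30^2.
Iterate m_{i+1} = d_i*a_i - m_i, d_{i+1} = (868 - m_{i+1}^2)/d_i, a_{i+1} = floor((a_0 + m_{i+1})/d_{i+1}):
  m_1 = 1*29 - 0 = 29, d_1 = (868 - 29^2)/1 = 27/1 = 27, a_1 = floor((29 + 29)/27) = 2.
  m_2 = 27*2 - 29 = 25, d_2 = (868 - 25^2)/27 = 243/27 = 9, a_2 = floor((29 + 25)/9) = 6.
  m_3 = 9*6 - 25 = 29, d_3 = (868 - 29^2)/9 = 27/9 = 3, a_3 = floor((29 + 29)/3) = 19.
  m_4 = 3*19 - 29 = 28, d_4 = (868 - 28^2)/3 = 84/3 = 28, a_4 = floor((29 + 28)/28) = 2.
  m_5 = 28*2 - 28 = 28, d_5 = (868 - 28^2)/28 = 84/28 = 3, a_5 = floor((29 + 28)/3) = 19.
  m_6 = 3*19 - 28 = 29, d_6 = (868 - 29^2)/3 = 27/3 = 9, a_6 = floor((29 + 29)/9) = 6.
  m_7 = 9*6 - 29 = 25, d_7 = (868 - 25^2)/9 = 243/9 = 27, a_7 = floor((29 + 25)/27) = 2.
  m_8 = 27*2 - 25 = 29, d_8 = (868 - 29^2)/27 = 27/27 = 1, a_8 = floor((29 + 29)/1) = 58.
  m_9 = 1*58 - 29 = 29, d_9 = (868 - 29^2)/1 = 27/1 = 27: (m_9, d_9) = (m_1, d_1) = (29, 27), so from here the quotients repeat a_1, ..., a_8; the period length is 8.
So sqrt(868) = [29; (2, 6, 19, 2, 19, 6, 2, 58)] with period length k = 8.
k is even, so the fundamental solution of x^2 - 868y^2 = 1 is (p_{k-1}, q_{k-1}) = (p_7, q_7); compute convergents through index 7.
Convergents (p_i = a_i*p_{i-1} + p_{i-2}, q_i = a_i*q_{i-1} + q_{i-2} with p_{-2}=0, p_{-1}=1, q_{-2}=1, q_{-1}=0):
  i=0: a_0=29, p_0 = 29*1 + 0 = 29, q_0 = 29*0 + 1 = 1.
  i=1: a_1=2, p_1 = 2*29 + 1 = 59, q_1 = 2*1 + 0 = 2.
  i=2: a_2=6, p_2 = 6*59 + 29 = 383, q_2 = 6*2 + 1 = 13.
  i=3: a_3=19, p_3 = 19*383 + 59 = 7336, q_3 = 19*13 + 2 = 249.
  i=4: a_4=2, p_4 = 2*7336 + 383 = 15055, q_4 = 2*249 + 13 = 511.
  i=5: a_5=19, p_5 = 19*15055 + 7336 = 293381, q_5 = 19*511 + 249 = 9958.
  i=6: a_6=6, p_6 = 6*293381 + 15055 = 1775341, q_6 = 6*9958 + 511 = 60259.
  i=7: a_7=2, p_7 = 2*1775341 + 293381 = 3844063, q_7 = 2*60259 + 9958 = 130476.
Check: 3844063^2 - 868*130476^2 = 14776820347969 - 14776820347968 = 1, so (x, y) = (3844063, 130476) solves the equation, and by the theorem it is the least positive solution.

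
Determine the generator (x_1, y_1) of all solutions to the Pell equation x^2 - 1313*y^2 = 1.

(x, y) = (758913, 20944)

First expand sqrt(1313) as a continued fraction. With x_i = (sqrt(1313) + m_i)/d_i and (m_0, d_0) = (0, 1): a_0 = floor(sqrt(1313)) = 36, since 36^2 = 1296 <= 1313 < 1369 = 37^2.
Iterate m_{i+1} = d_i*a_i - m_i, d_{i+1} = (1313 - m_{i+1}^2)/d_i, a_{i+1} = floor((a_0 + m_{i+1})/d_{i+1}):
  m_1 = 1*36 - 0 = 36, d_1 = (1313 - 36^2)/1 = 17/1 = 17, a_1 = floor((36 + 36)/17) = 4.
  m_2 = 17*4 - 36 = 32, d_2 = (1313 - 32^2)/17 = 289/17 = 17, a_2 = floor((36 + 32)/17) = 4.
  m_3 = 17*4 - 32 = 36, d_3 = (1313 - 36^2)/17 = 17/17 = 1, a_3 = floor((36 + 36)/1) = 72.
  m_4 = 1*72 - 36 = 36, d_4 = (1313 - 36^2)/1 = 17/1 = 17: (m_4, d_4) = (m_1, d_1) = (36, 17), so from here the quotients repeat a_1, ..., a_3; the period length is 3.
So sqrt(1313) = [36; (4, 4, 72)] with period length k = 3.
k is odd, so (p_{k-1}, q_{k-1}) only solves x^2 - 1313y^2 = -1 and the fundamental solution of x^2 - 1313y^2 = 1 is (p_{2k-1}, q_{2k-1}) = (p_5, q_5); compute convergents through index 5, running through the period twice.
Convergents (p_i = a_i*p_{i-1} + p_{i-2}, q_i = a_i*q_{i-1} + q_{i-2} with p_{-2}=0, p_{-1}=1, q_{-2}=1, q_{-1}=0):
  i=0: a_0=36, p_0 = 36*1 + 0 = 36, q_0 = 36*0 + 1 = 1.
  i=1: a_1=4, p_1 = 4*36 + 1 = 145, q_1 = 4*1 + 0 = 4.
  i=2: a_2=4, p_2 = 4*145 + 36 = 616, q_2 = 4*4 + 1 = 17.
  i=3: a_3=72, p_3 = 72*616 + 145 = 44497, q_3 = 72*17 + 4 = 1228.
  i=4: a_4=4, p_4 = 4*44497 + 616 = 178604, q_4 = 4*1228 + 17 = 4929.
  i=5: a_5=4, p_5 = 4*178604 + 44497 = 758913, q_5 = 4*4929 + 1228 = 20944.
Indeed p_2^2 - 1313*q_2^2 = 379456 - 379457 = -1, not +1.
Check: 758913^2 - 1313*20944^2 = 575948941569 - 575948941568 = 1, so (x, y) = (758913, 20944) solves the equation, and by the theorem it is the least positive solution.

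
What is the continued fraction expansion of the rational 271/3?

Run the Euclidean algorithm on 271 and 3; the successive quotients are the partial quotients a_0, a_1, ... (each step inverts the fractional part left over by the previous one):
  271 = 90*3 + 1, so a_0 = 90.
  3 = 3*1 + 0, so a_1 = 3.
The remainder reaches 0 after 2 divisions, so the expansion has 2 partial quotients, read off in order.

[90; 3]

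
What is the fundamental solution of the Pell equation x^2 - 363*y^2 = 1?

(x, y) = (362, 19)

First expand sqrt(363) as a continued fraction. With x_i = (sqrt(363) + m_i)/d_i and (m_0, d_0) = (0, 1): a_0 = floor(sqrt(363)) = 19, since 19^2 = 361 <= 363 < 400 = 20^2.
Iterate m_{i+1} = d_i*a_i - m_i, d_{i+1} = (363 - m_{i+1}^2)/d_i, a_{i+1} = floor((a_0 + m_{i+1})/d_{i+1}):
  m_1 = 1*19 - 0 = 19, d_1 = (363 - 19^2)/1 = 2/1 = 2, a_1 = floor((19 + 19)/2) = 19.
  m_2 = 2*19 - 19 = 19, d_2 = (363 - 19^2)/2 = 2/2 = 1, a_2 = floor((19 + 19)/1) = 38.
  m_3 = 1*38 - 19 = 19, d_3 = (363 - 19^2)/1 = 2/1 = 2: (m_3, d_3) = (m_1, d_1) = (19, 2), so from here the quotients repeat a_1, a_2; the period length is 2.
So sqrt(363) = [19; (19, 38)] with period length k = 2.
k is even, so the fundamental solution of x^2 - 363y^2 = 1 is (p_{k-1}, q_{k-1}) = (p_1, q_1); compute convergents through index 1.
Convergents (p_i = a_i*p_{i-1} + p_{i-2}, q_i = a_i*q_{i-1} + q_{i-2} with p_{-2}=0, p_{-1}=1, q_{-2}=1, q_{-1}=0):
  i=0: a_0=19, p_0 = 19*1 + 0 = 19, q_0 = 19*0 + 1 = 1.
  i=1: a_1=19, p_1 = 19*19 + 1 = 362, q_1 = 19*1 + 0 = 19.
Check: 362^2 - 363*19^2 = 131044 - 131043 = 1, so (x, y) = (362, 19) solves the equation, and by the theorem it is the least positive solution.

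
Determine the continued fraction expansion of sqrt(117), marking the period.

[10; (1, 4, 2, 4, 1, 20)]

Write x_i = (sqrt(117) + m_i)/d_i with (m_0, d_0) = (0, 1). a_0 = floor(sqrt(117)) = 10, since 10^2 = 100 <= 117 < 121 = 11^2.
Iterate m_{i+1} = d_i*a_i - m_i, d_{i+1} = (117 - m_{i+1}^2)/d_i, a_{i+1} = floor((a_0 + m_{i+1})/d_{i+1}):
  m_1 = 1*10 - 0 = 10, d_1 = (117 - 10^2)/1 = 17/1 = 17, a_1 = floor((10 + 10)/17) = 1.
  m_2 = 17*1 - 10 = 7, d_2 = (117 - 7^2)/17 = 68/17 = 4, a_2 = floor((10 + 7)/4) = 4.
  m_3 = 4*4 - 7 = 9, d_3 = (117 - 9^2)/4 = 36/4 = 9, a_3 = floor((10 + 9)/9) = 2.
  m_4 = 9*2 - 9 = 9, d_4 = (117 - 9^2)/9 = 36/9 = 4, a_4 = floor((10 + 9)/4) = 4.
  m_5 = 4*4 - 9 = 7, d_5 = (117 - 7^2)/4 = 68/4 = 17, a_5 = floor((10 + 7)/17) = 1.
  m_6 = 17*1 - 7 = 10, d_6 = (117 - 10^2)/17 = 17/17 = 1, a_6 = floor((10 + 10)/1) = 20.
  m_7 = 1*20 - 10 = 10, d_7 = (117 - 10^2)/1 = 17/1 = 17: (m_7, d_7) = (m_1, d_1) = (10, 17), so from here the quotients repeat a_1, ..., a_6; the period length is 6.
Hence the expansion of sqrt(117) is a_0 = 10 followed by the repeating block 1, 4, 2, 4, 1, 20 (period 6).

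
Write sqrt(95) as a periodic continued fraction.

Write x_i = (sqrt(95) + m_i)/d_i with (m_0, d_0) = (0, 1). a_0 = floor(sqrt(95)) = 9, since 9^2 = 81 <= 95 < 100 = 10^2.
Iterate m_{i+1} = d_i*a_i - m_i, d_{i+1} = (95 - m_{i+1}^2)/d_i, a_{i+1} = floor((a_0 + m_{i+1})/d_{i+1}):
  m_1 = 1*9 - 0 = 9, d_1 = (95 - 9^2)/1 = 14/1 = 14, a_1 = floor((9 + 9)/14) = 1.
  m_2 = 14*1 - 9 = 5, d_2 = (95 - 5^2)/14 = 70/14 = 5, a_2 = floor((9 + 5)/5) = 2.
  m_3 = 5*2 - 5 = 5, d_3 = (95 - 5^2)/5 = 70/5 = 14, a_3 = floor((9 + 5)/14) = 1.
  m_4 = 14*1 - 5 = 9, d_4 = (95 - 9^2)/14 = 14/14 = 1, a_4 = floor((9 + 9)/1) = 18.
  m_5 = 1*18 - 9 = 9, d_5 = (95 - 9^2)/1 = 14/1 = 14: (m_5, d_5) = (m_1, d_1) = (9, 14), so from here the quotients repeat a_1, ..., a_4; the period length is 4.
Hence the expansion of sqrt(95) is a_0 = 9 followed by the repeating block 1, 2, 1, 18 (period 4).

[9; (1, 2, 1, 18)]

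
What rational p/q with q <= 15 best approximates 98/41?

Expand x = 98/41 as a continued fraction with the Euclidean algorithm:
  98 = 2*41 + 16, so a_0 = 2.
  41 = 2*16 + 9, so a_1 = 2.
  16 = 1*9 + 7, so a_2 = 1.
  9 = 1*7 + 2, so a_3 = 1.
  7 = 3*2 + 1, so a_4 = 3.
  2 = 2*1 + 0, so a_5 = 2.
so x = [2; 2, 1, 1, 3, 2].
Convergents (p_i = a_i*p_{i-1} + p_{i-2}, q_i = a_i*q_{i-1} + q_{i-2} with p_{-2}=0, p_{-1}=1, q_{-2}=1, q_{-1}=0), until the denominator exceeds 15:
  i=0: a_0=2, p_0 = 2*1 + 0 = 2, q_0 = 2*0 + 1 = 1.
  i=1: a_1=2, p_1 = 2*2 + 1 = 5, q_1 = 2*1 + 0 = 2.
  i=2: a_2=1, p_2 = 1*5 + 2 = 7, q_2 = 1*2 + 1 = 3.
  i=3: a_3=1, p_3 = 1*7 + 5 = 12, q_3 = 1*3 + 2 = 5.
  i=4: a_4=3, p_4 = 3*12 + 7 = 43, q_4 = 3*5 + 3 = 18.
q_4 = 18 > 15, so the last convergent with denominator <= 15 is p_3/q_3 = 12/5.
The closest fraction with denominator <= 15 is either p_3/q_3 or the intermediate fraction (k*p_3 + p_2)/(k*q_3 + q_2) with the largest k >= 1 whose denominator stays <= 15; these approach x as k grows, and every other convergent or intermediate fraction in range is farther away.
Largest k: floor((15 - q_2)/q_3) = floor((15 - 3)/5) = 2.
That gives (2*12 + 7)/(2*5 + 3) = 31/13.
Compare the errors: |x - 12/5| = |98*5 - 12*41|/(41*5) = 2/205, and |x - 31/13| = |98*13 - 31*41|/(41*13) = 3/533.
Cross-multiplying, 3*205 = 615 < 1066 = 2*533, so 3/533 is smaller: the intermediate fraction 31/13 is closer to x than 12/5.

31/13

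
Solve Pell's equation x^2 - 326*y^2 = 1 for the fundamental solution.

First expand sqrt(326) as a continued fraction. With x_i = (sqrt(326) + m_i)/d_i and (m_0, d_0) = (0, 1): a_0 = floor(sqrt(326)) = 18, since 18^2 = 324 <= 326 < 361 = 19^2.
Iterate m_{i+1} = d_i*a_i - m_i, d_{i+1} = (326 - m_{i+1}^2)/d_i, a_{i+1} = floor((a_0 + m_{i+1})/d_{i+1}):
  m_1 = 1*18 - 0 = 18, d_1 = (326 - 18^2)/1 = 2/1 = 2, a_1 = floor((18 + 18)/2) = 18.
  m_2 = 2*18 - 18 = 18, d_2 = (326 - 18^2)/2 = 2/2 = 1, a_2 = floor((18 + 18)/1) = 36.
  m_3 = 1*36 - 18 = 18, d_3 = (326 - 18^2)/1 = 2/1 = 2: (m_3, d_3) = (m_1, d_1) = (18, 2), so from here the quotients repeat a_1, a_2; the period length is 2.
So sqrt(326) = [18; (18, 36)] with period length k = 2.
k is even, so the fundamental solution of x^2 - 326y^2 = 1 is (p_{k-1}, q_{k-1}) = (p_1, q_1); compute convergents through index 1.
Convergents (p_i = a_i*p_{i-1} + p_{i-2}, q_i = a_i*q_{i-1} + q_{i-2} with p_{-2}=0, p_{-1}=1, q_{-2}=1, q_{-1}=0):
  i=0: a_0=18, p_0 = 18*1 + 0 = 18, q_0 = 18*0 + 1 = 1.
  i=1: a_1=18, p_1 = 18*18 + 1 = 325, q_1 = 18*1 + 0 = 18.
Check: 325^2 - 326*18^2 = 105625 - 105624 = 1, so (x, y) = (325, 18) solves the equation, and by the theorem it is the least positive solution.

(x, y) = (325, 18)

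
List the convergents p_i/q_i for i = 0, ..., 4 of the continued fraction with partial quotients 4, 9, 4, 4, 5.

4/1, 37/9, 152/37, 645/157, 3377/822

Using the convergent recurrence p_i = a_i*p_{i-1} + p_{i-2}, q_i = a_i*q_{i-1} + q_{i-2} with p_{-2}=0, p_{-1}=1, q_{-2}=1, q_{-1}=0:
  i=0: a_0=4, p_0 = 4*1 + 0 = 4, q_0 = 4*0 + 1 = 1.
  i=1: a_1=9, p_1 = 9*4 + 1 = 37, q_1 = 9*1 + 0 = 9.
  i=2: a_2=4, p_2 = 4*37 + 4 = 152, q_2 = 4*9 + 1 = 37.
  i=3: a_3=4, p_3 = 4*152 + 37 = 645, q_3 = 4*37 + 9 = 157.
  i=4: a_4=5, p_4 = 5*645 + 152 = 3377, q_4 = 5*157 + 37 = 822.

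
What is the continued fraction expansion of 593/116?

Run the Euclidean algorithm on 593 and 116; the successive quotients are the partial quotients a_0, a_1, ... (each step inverts the fractional part left over by the previous one):
  593 = 5*116 + 13, so a_0 = 5.
  116 = 8*13 + 12, so a_1 = 8.
  13 = 1*12 + 1, so a_2 = 1.
  12 = 12*1 + 0, so a_3 = 12.
The remainder reaches 0 after 4 divisions, so the expansion has 4 partial quotients, read off in order.

[5; 8, 1, 12]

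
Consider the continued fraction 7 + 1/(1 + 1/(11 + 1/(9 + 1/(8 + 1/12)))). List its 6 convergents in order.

Using the convergent recurrence p_i = a_i*p_{i-1} + p_{i-2}, q_i = a_i*q_{i-1} + q_{i-2} with p_{-2}=0, p_{-1}=1, q_{-2}=1, q_{-1}=0:
  i=0: a_0=7, p_0 = 7*1 + 0 = 7, q_0 = 7*0 + 1 = 1.
  i=1: a_1=1, p_1 = 1*7 + 1 = 8, q_1 = 1*1 + 0 = 1.
  i=2: a_2=11, p_2 = 11*8 + 7 = 95, q_2 = 11*1 + 1 = 12.
  i=3: a_3=9, p_3 = 9*95 + 8 = 863, q_3 = 9*12 + 1 = 109.
  i=4: a_4=8, p_4 = 8*863 + 95 = 6999, q_4 = 8*109 + 12 = 884.
  i=5: a_5=12, p_5 = 12*6999 + 863 = 84851, q_5 = 12*884 + 109 = 10717.

7/1, 8/1, 95/12, 863/109, 6999/884, 84851/10717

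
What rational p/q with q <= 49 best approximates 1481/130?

319/28

Expand x = 1481/130 as a continued fraction with the Euclidean algorithm:
  1481 = 11*130 + 51, so a_0 = 11.
  130 = 2*51 + 28, so a_1 = 2.
  51 = 1*28 + 23, so a_2 = 1.
  28 = 1*23 + 5, so a_3 = 1.
  23 = 4*5 + 3, so a_4 = 4.
  5 = 1*3 + 2, so a_5 = 1.
  3 = 1*2 + 1, so a_6 = 1.
  2 = 2*1 + 0, so a_7 = 2.
so x = [11; 2, 1, 1, 4, 1, 1, 2].
Convergents (p_i = a_i*p_{i-1} + p_{i-2}, q_i = a_i*q_{i-1} + q_{i-2} with p_{-2}=0, p_{-1}=1, q_{-2}=1, q_{-1}=0), until the denominator exceeds 49:
  i=0: a_0=11, p_0 = 11*1 + 0 = 11, q_0 = 11*0 + 1 = 1.
  i=1: a_1=2, p_1 = 2*11 + 1 = 23, q_1 = 2*1 + 0 = 2.
  i=2: a_2=1, p_2 = 1*23 + 11 = 34, q_2 = 1*2 + 1 = 3.
  i=3: a_3=1, p_3 = 1*34 + 23 = 57, q_3 = 1*3 + 2 = 5.
  i=4: a_4=4, p_4 = 4*57 + 34 = 262, q_4 = 4*5 + 3 = 23.
  i=5: a_5=1, p_5 = 1*262 + 57 = 319, q_5 = 1*23 + 5 = 28.
  i=6: a_6=1, p_6 = 1*319 + 262 = 581, q_6 = 1*28 + 23 = 51.
q_6 = 51 > 49, so the last convergent with denominator <= 49 is p_5/q_5 = 319/28.
The closest fraction with denominator <= 49 is either p_5/q_5 or the intermediate fraction (k*p_5 + p_4)/(k*q_5 + q_4) with the largest k >= 1 whose denominator stays <= 49; these approach x as k grows, and every other convergent or intermediate fraction in range is farther away.
Largest k: floor((49 - q_4)/q_5) = floor((49 - 23)/28) = 0.
Since k = 0, no intermediate fraction beyond p_5/q_5 has denominator <= 49, so the convergent 319/28 is the closest (its error is |1481*28 - 319*130|/(130*28) = 2/3640).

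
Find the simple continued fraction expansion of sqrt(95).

Write x_i = (sqrt(95) + m_i)/d_i with (m_0, d_0) = (0, 1). a_0 = floor(sqrt(95)) = 9, since 9^2 = 81 <= 95 < 100 = 10^2.
Iterate m_{i+1} = d_i*a_i - m_i, d_{i+1} = (95 - m_{i+1}^2)/d_i, a_{i+1} = floor((a_0 + m_{i+1})/d_{i+1}):
  m_1 = 1*9 - 0 = 9, d_1 = (95 - 9^2)/1 = 14/1 = 14, a_1 = floor((9 + 9)/14) = 1.
  m_2 = 14*1 - 9 = 5, d_2 = (95 - 5^2)/14 = 70/14 = 5, a_2 = floor((9 + 5)/5) = 2.
  m_3 = 5*2 - 5 = 5, d_3 = (95 - 5^2)/5 = 70/5 = 14, a_3 = floor((9 + 5)/14) = 1.
  m_4 = 14*1 - 5 = 9, d_4 = (95 - 9^2)/14 = 14/14 = 1, a_4 = floor((9 + 9)/1) = 18.
  m_5 = 1*18 - 9 = 9, d_5 = (95 - 9^2)/1 = 14/1 = 14: (m_5, d_5) = (m_1, d_1) = (9, 14), so from here the quotients repeat a_1, ..., a_4; the period length is 4.
Hence the expansion of sqrt(95) is a_0 = 9 followed by the repeating block 1, 2, 1, 18 (period 4).

[9; (1, 2, 1, 18)]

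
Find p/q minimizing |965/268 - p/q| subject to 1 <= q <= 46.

Expand x = 965/268 as a continued fraction with the Euclidean algorithm:
  965 = 3*268 + 161, so a_0 = 3.
  268 = 1*161 + 107, so a_1 = 1.
  161 = 1*107 + 54, so a_2 = 1.
  107 = 1*54 + 53, so a_3 = 1.
  54 = 1*53 + 1, so a_4 = 1.
  53 = 53*1 + 0, so a_5 = 53.
so x = [3; 1, 1, 1, 1, 53].
Convergents (p_i = a_i*p_{i-1} + p_{i-2}, q_i = a_i*q_{i-1} + q_{i-2} with p_{-2}=0, p_{-1}=1, q_{-2}=1, q_{-1}=0), until the denominator exceeds 46:
  i=0: a_0=3, p_0 = 3*1 + 0 = 3, q_0 = 3*0 + 1 = 1.
  i=1: a_1=1, p_1 = 1*3 + 1 = 4, q_1 = 1*1 + 0 = 1.
  i=2: a_2=1, p_2 = 1*4 + 3 = 7, q_2 = 1*1 + 1 = 2.
  i=3: a_3=1, p_3 = 1*7 + 4 = 11, q_3 = 1*2 + 1 = 3.
  i=4: a_4=1, p_4 = 1*11 + 7 = 18, q_4 = 1*3 + 2 = 5.
  i=5: a_5=53, p_5 = 53*18 + 11 = 965, q_5 = 53*5 + 3 = 268.
q_5 = 268 > 46, so the last convergent with denominator <= 46 is p_4/q_4 = 18/5.
The closest fraction with denominator <= 46 is either p_4/q_4 or the intermediate fraction (k*p_4 + p_3)/(k*q_4 + q_3) with the largest k >= 1 whose denominator stays <= 46; these approach x as k grows, and every other convergent or intermediate fraction in range is farther away.
Largest k: floor((46 - q_3)/q_4) = floor((46 - 3)/5) = 8.
That gives (8*18 + 11)/(8*5 + 3) = 155/43.
Compare the errors: |x - 18/5| = |965*5 - 18*268|/(268*5) = 1/1340, and |x - 155/43| = |965*43 - 155*268|/(268*43) = 45/11524.
Cross-multiplying, 1*11524 = 11524 < 60300 = 45*1340, so 1/1340 is smaller: the convergent 18/5 is closer to x than 155/43.

18/5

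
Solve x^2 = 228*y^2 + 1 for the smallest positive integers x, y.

(x, y) = (151, 10)

First expand sqrt(228) as a continued fraction. With x_i = (sqrt(228) + m_i)/d_i and (m_0, d_0) = (0, 1): a_0 = floor(sqrt(228)) = 15, since 15^2 = 225 <= 228 < 256 = 16^2.
Iterate m_{i+1} = d_i*a_i - m_i, d_{i+1} = (228 - m_{i+1}^2)/d_i, a_{i+1} = floor((a_0 + m_{i+1})/d_{i+1}):
  m_1 = 1*15 - 0 = 15, d_1 = (228 - 15^2)/1 = 3/1 = 3, a_1 = floor((15 + 15)/3) = 10.
  m_2 = 3*10 - 15 = 15, d_2 = (228 - 15^2)/3 = 3/3 = 1, a_2 = floor((15 + 15)/1) = 30.
  m_3 = 1*30 - 15 = 15, d_3 = (228 - 15^2)/1 = 3/1 = 3: (m_3, d_3) = (m_1, d_1) = (15, 3), so from here the quotients repeat a_1, a_2; the period length is 2.
So sqrt(228) = [15; (10, 30)] with period length k = 2.
k is even, so the fundamental solution of x^2 - 228y^2 = 1 is (p_{k-1}, q_{k-1}) = (p_1, q_1); compute convergents through index 1.
Convergents (p_i = a_i*p_{i-1} + p_{i-2}, q_i = a_i*q_{i-1} + q_{i-2} with p_{-2}=0, p_{-1}=1, q_{-2}=1, q_{-1}=0):
  i=0: a_0=15, p_0 = 15*1 + 0 = 15, q_0 = 15*0 + 1 = 1.
  i=1: a_1=10, p_1 = 10*15 + 1 = 151, q_1 = 10*1 + 0 = 10.
Check: 151^2 - 228*10^2 = 22801 - 22800 = 1, so (x, y) = (151, 10) solves the equation, and by the theorem it is the least positive solution.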